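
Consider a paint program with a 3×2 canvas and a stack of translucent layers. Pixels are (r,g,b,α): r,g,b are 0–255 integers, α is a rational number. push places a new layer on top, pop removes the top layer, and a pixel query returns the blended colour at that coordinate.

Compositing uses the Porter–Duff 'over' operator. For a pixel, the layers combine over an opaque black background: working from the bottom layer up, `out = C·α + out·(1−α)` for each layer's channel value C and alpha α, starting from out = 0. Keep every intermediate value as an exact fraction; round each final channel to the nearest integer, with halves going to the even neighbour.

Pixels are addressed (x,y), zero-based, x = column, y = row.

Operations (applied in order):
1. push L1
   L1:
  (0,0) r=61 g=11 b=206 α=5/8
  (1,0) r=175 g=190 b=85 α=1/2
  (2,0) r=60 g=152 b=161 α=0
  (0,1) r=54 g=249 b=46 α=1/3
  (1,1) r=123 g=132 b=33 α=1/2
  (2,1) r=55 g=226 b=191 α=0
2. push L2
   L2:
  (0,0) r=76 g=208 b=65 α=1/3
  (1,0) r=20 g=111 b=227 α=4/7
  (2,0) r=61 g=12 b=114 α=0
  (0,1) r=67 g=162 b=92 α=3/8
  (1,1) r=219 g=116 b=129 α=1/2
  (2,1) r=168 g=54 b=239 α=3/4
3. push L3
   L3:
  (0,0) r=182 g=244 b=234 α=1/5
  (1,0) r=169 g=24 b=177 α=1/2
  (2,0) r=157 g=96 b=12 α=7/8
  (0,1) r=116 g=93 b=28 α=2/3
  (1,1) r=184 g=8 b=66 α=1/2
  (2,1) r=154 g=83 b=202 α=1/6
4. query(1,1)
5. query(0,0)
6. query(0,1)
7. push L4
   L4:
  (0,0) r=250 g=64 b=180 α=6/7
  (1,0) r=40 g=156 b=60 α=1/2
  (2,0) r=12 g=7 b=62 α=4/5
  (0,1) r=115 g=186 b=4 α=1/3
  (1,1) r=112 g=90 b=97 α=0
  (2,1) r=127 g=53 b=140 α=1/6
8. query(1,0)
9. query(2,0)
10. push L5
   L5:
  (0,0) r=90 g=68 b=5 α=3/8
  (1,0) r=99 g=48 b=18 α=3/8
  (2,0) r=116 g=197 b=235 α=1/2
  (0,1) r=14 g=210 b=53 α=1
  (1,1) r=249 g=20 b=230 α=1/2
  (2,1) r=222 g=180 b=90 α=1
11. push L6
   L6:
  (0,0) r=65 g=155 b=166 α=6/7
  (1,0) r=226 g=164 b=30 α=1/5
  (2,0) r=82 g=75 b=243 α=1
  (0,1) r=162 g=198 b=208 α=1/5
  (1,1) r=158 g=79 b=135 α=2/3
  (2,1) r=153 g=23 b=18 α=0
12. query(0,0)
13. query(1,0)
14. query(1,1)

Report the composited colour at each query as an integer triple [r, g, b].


at x=1,y=1 over L1,L2,L3:
after L1 α=1/2: [123/2, 66, 33/2]
after L2 α=1/2: [561/4, 91, 291/4]
after L3 α=1/2: [1297/8, 99/2, 555/8]
rounded: [162, 50, 69]

(0,0) stack=L1,L2,L3; from [0,0,0]:
+L1 (α=5/8) → [305/8, 55/8, 515/4]
+L2 (α=1/3) → [203/4, 887/12, 215/2]
+L3 (α=1/5) → [77, 1619/15, 664/5]
→ [77, 108, 133]

(0,1) stack=L1,L2,L3; from [0,0,0]:
+L1 (α=1/3) → [18, 83, 46/3]
+L2 (α=3/8) → [291/8, 901/8, 529/12]
+L3 (α=2/3) → [2147/24, 2389/24, 1201/36]
rounded: [89, 100, 33]

(1,0) stack=L1,L2,L3,L4; from [0,0,0]:
L1 α=1/2: [175/2, 95, 85/2]
L2 α=4/7: [685/14, 729/7, 2071/14]
L3 α=1/2: [3051/28, 897/14, 4549/28]
L4 α=1/2: [4171/56, 3081/28, 6229/56]
= [74, 110, 111]

query (2,0) [L1,L2,L3,L4] — begin 0,0,0
after L1 α=0: [0, 0, 0]
after L2 α=0: [0, 0, 0]
after L3 α=7/8: [1099/8, 84, 21/2]
after L4 α=4/5: [1483/40, 112/5, 517/10]
= [37, 22, 52]

query (0,0) [L1,L2,L3,L4,L5,L6] — begin 0,0,0
+L1 (α=5/8) → [305/8, 55/8, 515/4]
+L2 (α=1/3) → [203/4, 887/12, 215/2]
+L3 (α=1/5) → [77, 1619/15, 664/5]
+L4 (α=6/7) → [1577/7, 7379/105, 6064/35]
+L5 (α=3/8) → [9775/56, 11663/168, 6169/56]
+L6 (α=6/7) → [31615/392, 167903/1176, 61945/392]
= [81, 143, 158]

(1,0) stack=L1,L2,L3,L4,L5,L6; from [0,0,0]:
L1 α=1/2: [175/2, 95, 85/2]
L2 α=4/7: [685/14, 729/7, 2071/14]
L3 α=1/2: [3051/28, 897/14, 4549/28]
L4 α=1/2: [4171/56, 3081/28, 6229/56]
L5 α=3/8: [37487/448, 19437/224, 34169/448]
L6 α=1/5: [62799/560, 28621/280, 37529/560]
→ [112, 102, 67]

query (1,1) [L1,L2,L3,L4,L5,L6] — begin 0,0,0
+L1 (α=1/2) → [123/2, 66, 33/2]
+L2 (α=1/2) → [561/4, 91, 291/4]
+L3 (α=1/2) → [1297/8, 99/2, 555/8]
+L4 (α=0) → [1297/8, 99/2, 555/8]
+L5 (α=1/2) → [3289/16, 139/4, 2395/16]
+L6 (α=2/3) → [8345/48, 257/4, 6715/48]
rounded: [174, 64, 140]


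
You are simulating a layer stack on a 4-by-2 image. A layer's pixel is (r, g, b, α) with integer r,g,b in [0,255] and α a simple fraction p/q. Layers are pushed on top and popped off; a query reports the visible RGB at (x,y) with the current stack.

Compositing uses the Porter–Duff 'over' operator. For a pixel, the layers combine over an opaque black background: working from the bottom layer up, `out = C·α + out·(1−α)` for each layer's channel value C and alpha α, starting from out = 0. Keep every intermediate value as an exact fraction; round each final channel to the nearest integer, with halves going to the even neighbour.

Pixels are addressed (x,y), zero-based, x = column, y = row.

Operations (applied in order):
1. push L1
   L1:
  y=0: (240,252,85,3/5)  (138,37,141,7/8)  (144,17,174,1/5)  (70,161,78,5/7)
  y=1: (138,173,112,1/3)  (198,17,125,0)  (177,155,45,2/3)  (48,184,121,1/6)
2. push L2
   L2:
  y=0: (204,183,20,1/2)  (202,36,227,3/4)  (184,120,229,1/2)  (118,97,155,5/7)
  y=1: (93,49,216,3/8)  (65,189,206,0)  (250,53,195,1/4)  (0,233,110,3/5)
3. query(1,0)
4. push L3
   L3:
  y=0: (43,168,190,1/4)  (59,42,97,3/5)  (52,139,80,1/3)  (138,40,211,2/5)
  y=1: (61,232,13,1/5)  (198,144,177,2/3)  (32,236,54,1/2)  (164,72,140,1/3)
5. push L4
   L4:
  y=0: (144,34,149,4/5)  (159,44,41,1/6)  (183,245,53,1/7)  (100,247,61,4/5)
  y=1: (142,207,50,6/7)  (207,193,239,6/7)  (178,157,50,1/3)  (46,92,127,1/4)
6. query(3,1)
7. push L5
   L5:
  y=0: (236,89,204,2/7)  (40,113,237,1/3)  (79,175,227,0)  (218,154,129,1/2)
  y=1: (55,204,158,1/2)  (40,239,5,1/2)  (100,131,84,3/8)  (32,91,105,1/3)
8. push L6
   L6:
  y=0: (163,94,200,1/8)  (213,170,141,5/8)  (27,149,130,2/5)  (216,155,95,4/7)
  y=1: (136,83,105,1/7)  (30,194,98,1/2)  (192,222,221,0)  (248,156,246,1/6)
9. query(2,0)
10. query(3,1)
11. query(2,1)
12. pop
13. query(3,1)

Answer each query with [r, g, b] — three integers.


query (1,0) [L1,L2] — begin 0,0,0
after L1 α=7/8: [483/4, 259/8, 987/8]
after L2 α=3/4: [2907/16, 1123/32, 6435/32]
rounded: [182, 35, 201]

at x=3,y=1 over L1,L2,L3,L4:
L1 α=1/6: [8, 92/3, 121/6]
L2 α=3/5: [16/5, 2281/15, 1111/15]
L3 α=1/3: [284/5, 5642/45, 4322/45]
L4 α=1/4: [541/10, 3511/30, 6227/60]
= [54, 117, 104]

query (2,0) [L1,L2,L3,L4,L5,L6] — begin 0,0,0
after L1 α=1/5: [144/5, 17/5, 174/5]
after L2 α=1/2: [532/5, 617/10, 1319/10]
after L3 α=1/3: [1324/15, 1312/15, 573/5]
after L4 α=1/7: [509/5, 3849/35, 529/5]
after L5 α=0: [509/5, 3849/35, 529/5]
after L6 α=2/5: [1797/25, 21977/175, 2887/25]
rounded: [72, 126, 115]

at x=3,y=1 over L1,L2,L3,L4,L5,L6:
after L1 α=1/6: [8, 92/3, 121/6]
after L2 α=3/5: [16/5, 2281/15, 1111/15]
after L3 α=1/3: [284/5, 5642/45, 4322/45]
after L4 α=1/4: [541/10, 3511/30, 6227/60]
after L5 α=1/3: [701/15, 4876/45, 9377/90]
after L6 α=1/6: [1445/18, 3140/27, 13805/108]
→ [80, 116, 128]

query (2,1) [L1,L2,L3,L4,L5,L6] — begin 0,0,0
after L1 α=2/3: [118, 310/3, 30]
after L2 α=1/4: [151, 363/4, 285/4]
after L3 α=1/2: [183/2, 1307/8, 501/8]
after L4 α=1/3: [361/3, 645/4, 701/12]
after L5 α=3/8: [2705/24, 4797/32, 6529/96]
after L6 α=0: [2705/24, 4797/32, 6529/96]
→ [113, 150, 68]

at x=3,y=1 over L1,L2,L3,L4,L5:
L1 α=1/6: [8, 92/3, 121/6]
L2 α=3/5: [16/5, 2281/15, 1111/15]
L3 α=1/3: [284/5, 5642/45, 4322/45]
L4 α=1/4: [541/10, 3511/30, 6227/60]
L5 α=1/3: [701/15, 4876/45, 9377/90]
rounded: [47, 108, 104]


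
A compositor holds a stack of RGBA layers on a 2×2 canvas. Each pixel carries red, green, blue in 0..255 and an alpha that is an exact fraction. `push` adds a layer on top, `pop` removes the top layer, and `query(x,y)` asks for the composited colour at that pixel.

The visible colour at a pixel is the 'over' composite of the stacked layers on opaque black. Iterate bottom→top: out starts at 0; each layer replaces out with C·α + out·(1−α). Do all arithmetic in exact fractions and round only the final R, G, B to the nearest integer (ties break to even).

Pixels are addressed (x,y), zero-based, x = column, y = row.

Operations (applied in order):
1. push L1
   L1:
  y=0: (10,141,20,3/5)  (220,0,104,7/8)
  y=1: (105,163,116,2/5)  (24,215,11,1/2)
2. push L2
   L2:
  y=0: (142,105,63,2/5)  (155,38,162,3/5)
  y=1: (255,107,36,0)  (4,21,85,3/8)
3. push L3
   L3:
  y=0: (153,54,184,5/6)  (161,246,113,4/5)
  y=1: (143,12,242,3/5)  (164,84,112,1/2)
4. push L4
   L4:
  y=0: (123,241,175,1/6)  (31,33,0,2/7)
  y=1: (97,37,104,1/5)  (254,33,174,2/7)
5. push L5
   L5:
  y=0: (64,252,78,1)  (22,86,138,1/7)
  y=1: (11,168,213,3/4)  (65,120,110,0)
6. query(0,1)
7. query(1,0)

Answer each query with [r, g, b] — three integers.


query (0,1) [L1,L2,L3,L4,L5] — begin 0,0,0
L1 α=2/5: [42, 326/5, 232/5]
L2 α=0: [42, 326/5, 232/5]
L3 α=3/5: [513/5, 832/25, 4094/25]
L4 α=1/5: [2537/25, 4253/125, 18976/125]
L5 α=3/4: [1681/50, 67253/500, 98851/500]
= [34, 135, 198]

(1,0) stack=L1,L2,L3,L4,L5; from [0,0,0]:
after L1 α=7/8: [385/2, 0, 91]
after L2 α=3/5: [170, 114/5, 668/5]
after L3 α=4/5: [814/5, 5034/25, 2928/25]
after L4 α=2/7: [876/7, 5364/35, 2928/35]
after L5 α=1/7: [5410/49, 35194/245, 22398/245]
→ [110, 144, 91]


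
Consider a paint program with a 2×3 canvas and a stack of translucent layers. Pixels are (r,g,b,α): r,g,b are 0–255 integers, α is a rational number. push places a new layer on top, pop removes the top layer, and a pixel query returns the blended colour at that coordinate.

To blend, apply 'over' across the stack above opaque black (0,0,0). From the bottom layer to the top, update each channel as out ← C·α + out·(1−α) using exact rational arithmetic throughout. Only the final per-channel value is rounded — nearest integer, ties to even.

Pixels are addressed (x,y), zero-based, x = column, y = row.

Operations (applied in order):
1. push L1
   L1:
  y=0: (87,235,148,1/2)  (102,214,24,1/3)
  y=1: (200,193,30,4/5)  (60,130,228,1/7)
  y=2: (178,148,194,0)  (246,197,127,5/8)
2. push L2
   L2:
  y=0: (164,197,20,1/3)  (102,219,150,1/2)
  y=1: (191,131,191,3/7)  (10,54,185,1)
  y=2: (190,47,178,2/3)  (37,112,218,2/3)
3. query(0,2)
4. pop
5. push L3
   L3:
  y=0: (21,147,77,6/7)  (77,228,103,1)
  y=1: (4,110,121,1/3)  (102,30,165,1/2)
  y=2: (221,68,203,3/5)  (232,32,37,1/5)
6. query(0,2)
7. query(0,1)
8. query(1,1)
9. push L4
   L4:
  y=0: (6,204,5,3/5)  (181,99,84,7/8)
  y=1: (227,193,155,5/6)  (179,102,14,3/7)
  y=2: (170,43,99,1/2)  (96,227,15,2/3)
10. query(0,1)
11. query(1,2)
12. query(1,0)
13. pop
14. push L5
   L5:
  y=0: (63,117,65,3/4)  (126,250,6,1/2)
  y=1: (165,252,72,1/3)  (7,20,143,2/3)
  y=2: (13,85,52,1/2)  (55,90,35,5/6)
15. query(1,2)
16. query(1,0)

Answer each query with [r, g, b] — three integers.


at x=0,y=2 over L1,L2:
+L1 (α=0) → [0, 0, 0]
+L2 (α=2/3) → [380/3, 94/3, 356/3]
rounded: [127, 31, 119]

query (0,2) [L1,L3] — begin 0,0,0
+L1 (α=0) → [0, 0, 0]
+L3 (α=3/5) → [663/5, 204/5, 609/5]
rounded: [133, 41, 122]

at x=0,y=1 over L1,L3:
L1 α=4/5: [160, 772/5, 24]
L3 α=1/3: [108, 698/5, 169/3]
rounded: [108, 140, 56]

at x=1,y=1 over L1,L3:
+L1 (α=1/7) → [60/7, 130/7, 228/7]
+L3 (α=1/2) → [387/7, 170/7, 1383/14]
= [55, 24, 99]

(0,1) stack=L1,L3,L4; from [0,0,0]:
L1 α=4/5: [160, 772/5, 24]
L3 α=1/3: [108, 698/5, 169/3]
L4 α=5/6: [1243/6, 1841/10, 1247/9]
→ [207, 184, 139]

query (1,2) [L1,L3,L4] — begin 0,0,0
+L1 (α=5/8) → [615/4, 985/8, 635/8]
+L3 (α=1/5) → [847/5, 1049/10, 709/10]
+L4 (α=2/3) → [1807/15, 1863/10, 1009/30]
= [120, 186, 34]

query (1,0) [L1,L3,L4] — begin 0,0,0
after L1 α=1/3: [34, 214/3, 8]
after L3 α=1: [77, 228, 103]
after L4 α=7/8: [168, 921/8, 691/8]
rounded: [168, 115, 86]

query (1,2) [L1,L3,L5] — begin 0,0,0
+L1 (α=5/8) → [615/4, 985/8, 635/8]
+L3 (α=1/5) → [847/5, 1049/10, 709/10]
+L5 (α=5/6) → [1111/15, 5549/60, 2459/60]
→ [74, 92, 41]

(1,0) stack=L1,L3,L5; from [0,0,0]:
after L1 α=1/3: [34, 214/3, 8]
after L3 α=1: [77, 228, 103]
after L5 α=1/2: [203/2, 239, 109/2]
→ [102, 239, 54]


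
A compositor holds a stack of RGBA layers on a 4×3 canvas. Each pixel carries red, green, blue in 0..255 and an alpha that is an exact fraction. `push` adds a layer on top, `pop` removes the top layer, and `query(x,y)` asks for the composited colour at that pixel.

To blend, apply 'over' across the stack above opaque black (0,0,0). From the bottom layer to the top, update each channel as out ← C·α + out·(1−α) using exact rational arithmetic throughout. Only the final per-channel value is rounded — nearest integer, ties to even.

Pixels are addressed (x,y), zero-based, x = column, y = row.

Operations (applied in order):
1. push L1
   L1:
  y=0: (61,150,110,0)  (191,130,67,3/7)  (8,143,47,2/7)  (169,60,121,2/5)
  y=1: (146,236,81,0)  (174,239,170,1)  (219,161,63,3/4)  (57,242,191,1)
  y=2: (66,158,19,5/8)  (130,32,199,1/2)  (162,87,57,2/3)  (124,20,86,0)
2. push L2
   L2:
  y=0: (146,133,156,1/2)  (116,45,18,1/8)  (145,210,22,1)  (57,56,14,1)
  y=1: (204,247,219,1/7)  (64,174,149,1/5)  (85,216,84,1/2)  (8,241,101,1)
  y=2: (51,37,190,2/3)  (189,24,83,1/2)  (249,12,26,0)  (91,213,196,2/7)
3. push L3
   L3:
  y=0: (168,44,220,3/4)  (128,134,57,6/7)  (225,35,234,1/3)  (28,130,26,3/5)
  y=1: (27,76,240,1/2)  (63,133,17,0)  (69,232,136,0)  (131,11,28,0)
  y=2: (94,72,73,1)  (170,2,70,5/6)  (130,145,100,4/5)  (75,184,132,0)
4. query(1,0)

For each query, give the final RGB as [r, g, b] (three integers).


query (1,0) [L1,L2,L3] — begin 0,0,0
+L1 (α=3/7) → [573/7, 390/7, 201/7]
+L2 (α=1/8) → [689/8, 435/8, 219/8]
+L3 (α=6/7) → [6833/56, 981/8, 2955/56]
rounded: [122, 123, 53]


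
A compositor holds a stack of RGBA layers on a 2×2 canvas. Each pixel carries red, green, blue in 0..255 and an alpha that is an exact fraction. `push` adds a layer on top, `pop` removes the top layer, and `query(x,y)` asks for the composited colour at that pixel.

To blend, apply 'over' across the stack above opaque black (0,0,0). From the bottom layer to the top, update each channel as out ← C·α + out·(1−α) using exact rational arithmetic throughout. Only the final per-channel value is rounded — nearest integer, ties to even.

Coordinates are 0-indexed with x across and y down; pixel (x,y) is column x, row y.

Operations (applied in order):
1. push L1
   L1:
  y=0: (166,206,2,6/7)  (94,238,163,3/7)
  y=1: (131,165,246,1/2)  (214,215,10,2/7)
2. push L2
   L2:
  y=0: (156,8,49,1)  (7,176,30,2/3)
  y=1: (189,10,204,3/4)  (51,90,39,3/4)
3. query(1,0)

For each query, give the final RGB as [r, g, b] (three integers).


at x=1,y=0 over L1,L2:
after L1 α=3/7: [282/7, 102, 489/7]
after L2 α=2/3: [380/21, 454/3, 303/7]
= [18, 151, 43]


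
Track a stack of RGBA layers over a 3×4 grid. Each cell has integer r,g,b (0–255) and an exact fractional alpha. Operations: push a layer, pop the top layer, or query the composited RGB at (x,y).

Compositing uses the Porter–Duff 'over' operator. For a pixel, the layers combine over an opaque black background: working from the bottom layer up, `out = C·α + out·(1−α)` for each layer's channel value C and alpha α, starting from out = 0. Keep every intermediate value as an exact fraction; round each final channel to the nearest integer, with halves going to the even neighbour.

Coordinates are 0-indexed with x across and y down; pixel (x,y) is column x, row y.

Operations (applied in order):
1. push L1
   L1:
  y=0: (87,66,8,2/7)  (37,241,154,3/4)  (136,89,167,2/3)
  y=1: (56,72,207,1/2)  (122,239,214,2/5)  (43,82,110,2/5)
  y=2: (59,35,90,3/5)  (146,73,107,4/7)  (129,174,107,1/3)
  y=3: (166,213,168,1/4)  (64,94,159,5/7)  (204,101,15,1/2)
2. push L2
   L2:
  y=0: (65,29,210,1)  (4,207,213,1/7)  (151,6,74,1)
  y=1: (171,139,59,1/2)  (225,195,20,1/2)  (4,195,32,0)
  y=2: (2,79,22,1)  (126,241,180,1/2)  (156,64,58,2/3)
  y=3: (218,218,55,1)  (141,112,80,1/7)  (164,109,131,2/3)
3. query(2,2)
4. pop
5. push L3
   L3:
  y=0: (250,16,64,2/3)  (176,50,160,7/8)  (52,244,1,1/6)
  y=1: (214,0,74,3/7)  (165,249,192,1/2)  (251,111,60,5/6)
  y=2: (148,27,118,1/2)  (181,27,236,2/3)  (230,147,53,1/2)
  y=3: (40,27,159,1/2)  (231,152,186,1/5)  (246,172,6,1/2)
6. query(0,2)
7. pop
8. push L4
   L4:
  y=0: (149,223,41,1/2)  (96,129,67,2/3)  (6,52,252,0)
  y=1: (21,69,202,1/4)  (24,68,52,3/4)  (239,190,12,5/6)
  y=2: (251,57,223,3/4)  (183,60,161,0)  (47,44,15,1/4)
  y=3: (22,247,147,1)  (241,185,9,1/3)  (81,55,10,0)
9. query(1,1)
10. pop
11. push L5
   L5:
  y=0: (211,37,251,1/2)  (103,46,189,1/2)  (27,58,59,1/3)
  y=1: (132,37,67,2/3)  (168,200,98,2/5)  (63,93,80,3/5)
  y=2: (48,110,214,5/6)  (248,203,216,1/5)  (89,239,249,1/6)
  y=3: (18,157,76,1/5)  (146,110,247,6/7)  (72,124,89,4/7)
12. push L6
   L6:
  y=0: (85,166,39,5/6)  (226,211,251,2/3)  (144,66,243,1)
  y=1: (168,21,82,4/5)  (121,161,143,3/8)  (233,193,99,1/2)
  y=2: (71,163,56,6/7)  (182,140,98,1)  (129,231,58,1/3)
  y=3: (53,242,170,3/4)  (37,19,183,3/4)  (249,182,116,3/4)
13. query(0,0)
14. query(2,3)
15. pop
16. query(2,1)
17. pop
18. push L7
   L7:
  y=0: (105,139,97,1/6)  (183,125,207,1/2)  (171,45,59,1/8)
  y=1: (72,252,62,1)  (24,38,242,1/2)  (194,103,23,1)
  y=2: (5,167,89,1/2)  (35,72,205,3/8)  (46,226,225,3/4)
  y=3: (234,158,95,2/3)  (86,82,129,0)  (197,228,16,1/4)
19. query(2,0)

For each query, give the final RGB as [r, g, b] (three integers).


(2,2) stack=L1,L2; from [0,0,0]:
L1 α=1/3: [43, 58, 107/3]
L2 α=2/3: [355/3, 62, 455/9]
→ [118, 62, 51]

at x=0,y=2 over L1,L3:
after L1 α=3/5: [177/5, 21, 54]
after L3 α=1/2: [917/10, 24, 86]
= [92, 24, 86]

(1,1) stack=L1,L4; from [0,0,0]:
+L1 (α=2/5) → [244/5, 478/5, 428/5]
+L4 (α=3/4) → [151/5, 749/10, 302/5]
= [30, 75, 60]

(0,0) stack=L1,L5,L6; from [0,0,0]:
L1 α=2/7: [174/7, 132/7, 16/7]
L5 α=1/2: [1651/14, 391/14, 1773/14]
L6 α=5/6: [7601/84, 12011/84, 1501/28]
= [90, 143, 54]

query (2,3) [L1,L5,L6] — begin 0,0,0
after L1 α=1/2: [102, 101/2, 15/2]
after L5 α=4/7: [594/7, 185/2, 757/14]
after L6 α=3/4: [5823/28, 1277/8, 5629/56]
rounded: [208, 160, 101]

at x=2,y=1 over L1,L5:
+L1 (α=2/5) → [86/5, 164/5, 44]
+L5 (α=3/5) → [1117/25, 1723/25, 328/5]
= [45, 69, 66]

(2,0) stack=L1,L7; from [0,0,0]:
L1 α=2/3: [272/3, 178/3, 334/3]
L7 α=1/8: [2417/24, 1381/24, 2515/24]
= [101, 58, 105]


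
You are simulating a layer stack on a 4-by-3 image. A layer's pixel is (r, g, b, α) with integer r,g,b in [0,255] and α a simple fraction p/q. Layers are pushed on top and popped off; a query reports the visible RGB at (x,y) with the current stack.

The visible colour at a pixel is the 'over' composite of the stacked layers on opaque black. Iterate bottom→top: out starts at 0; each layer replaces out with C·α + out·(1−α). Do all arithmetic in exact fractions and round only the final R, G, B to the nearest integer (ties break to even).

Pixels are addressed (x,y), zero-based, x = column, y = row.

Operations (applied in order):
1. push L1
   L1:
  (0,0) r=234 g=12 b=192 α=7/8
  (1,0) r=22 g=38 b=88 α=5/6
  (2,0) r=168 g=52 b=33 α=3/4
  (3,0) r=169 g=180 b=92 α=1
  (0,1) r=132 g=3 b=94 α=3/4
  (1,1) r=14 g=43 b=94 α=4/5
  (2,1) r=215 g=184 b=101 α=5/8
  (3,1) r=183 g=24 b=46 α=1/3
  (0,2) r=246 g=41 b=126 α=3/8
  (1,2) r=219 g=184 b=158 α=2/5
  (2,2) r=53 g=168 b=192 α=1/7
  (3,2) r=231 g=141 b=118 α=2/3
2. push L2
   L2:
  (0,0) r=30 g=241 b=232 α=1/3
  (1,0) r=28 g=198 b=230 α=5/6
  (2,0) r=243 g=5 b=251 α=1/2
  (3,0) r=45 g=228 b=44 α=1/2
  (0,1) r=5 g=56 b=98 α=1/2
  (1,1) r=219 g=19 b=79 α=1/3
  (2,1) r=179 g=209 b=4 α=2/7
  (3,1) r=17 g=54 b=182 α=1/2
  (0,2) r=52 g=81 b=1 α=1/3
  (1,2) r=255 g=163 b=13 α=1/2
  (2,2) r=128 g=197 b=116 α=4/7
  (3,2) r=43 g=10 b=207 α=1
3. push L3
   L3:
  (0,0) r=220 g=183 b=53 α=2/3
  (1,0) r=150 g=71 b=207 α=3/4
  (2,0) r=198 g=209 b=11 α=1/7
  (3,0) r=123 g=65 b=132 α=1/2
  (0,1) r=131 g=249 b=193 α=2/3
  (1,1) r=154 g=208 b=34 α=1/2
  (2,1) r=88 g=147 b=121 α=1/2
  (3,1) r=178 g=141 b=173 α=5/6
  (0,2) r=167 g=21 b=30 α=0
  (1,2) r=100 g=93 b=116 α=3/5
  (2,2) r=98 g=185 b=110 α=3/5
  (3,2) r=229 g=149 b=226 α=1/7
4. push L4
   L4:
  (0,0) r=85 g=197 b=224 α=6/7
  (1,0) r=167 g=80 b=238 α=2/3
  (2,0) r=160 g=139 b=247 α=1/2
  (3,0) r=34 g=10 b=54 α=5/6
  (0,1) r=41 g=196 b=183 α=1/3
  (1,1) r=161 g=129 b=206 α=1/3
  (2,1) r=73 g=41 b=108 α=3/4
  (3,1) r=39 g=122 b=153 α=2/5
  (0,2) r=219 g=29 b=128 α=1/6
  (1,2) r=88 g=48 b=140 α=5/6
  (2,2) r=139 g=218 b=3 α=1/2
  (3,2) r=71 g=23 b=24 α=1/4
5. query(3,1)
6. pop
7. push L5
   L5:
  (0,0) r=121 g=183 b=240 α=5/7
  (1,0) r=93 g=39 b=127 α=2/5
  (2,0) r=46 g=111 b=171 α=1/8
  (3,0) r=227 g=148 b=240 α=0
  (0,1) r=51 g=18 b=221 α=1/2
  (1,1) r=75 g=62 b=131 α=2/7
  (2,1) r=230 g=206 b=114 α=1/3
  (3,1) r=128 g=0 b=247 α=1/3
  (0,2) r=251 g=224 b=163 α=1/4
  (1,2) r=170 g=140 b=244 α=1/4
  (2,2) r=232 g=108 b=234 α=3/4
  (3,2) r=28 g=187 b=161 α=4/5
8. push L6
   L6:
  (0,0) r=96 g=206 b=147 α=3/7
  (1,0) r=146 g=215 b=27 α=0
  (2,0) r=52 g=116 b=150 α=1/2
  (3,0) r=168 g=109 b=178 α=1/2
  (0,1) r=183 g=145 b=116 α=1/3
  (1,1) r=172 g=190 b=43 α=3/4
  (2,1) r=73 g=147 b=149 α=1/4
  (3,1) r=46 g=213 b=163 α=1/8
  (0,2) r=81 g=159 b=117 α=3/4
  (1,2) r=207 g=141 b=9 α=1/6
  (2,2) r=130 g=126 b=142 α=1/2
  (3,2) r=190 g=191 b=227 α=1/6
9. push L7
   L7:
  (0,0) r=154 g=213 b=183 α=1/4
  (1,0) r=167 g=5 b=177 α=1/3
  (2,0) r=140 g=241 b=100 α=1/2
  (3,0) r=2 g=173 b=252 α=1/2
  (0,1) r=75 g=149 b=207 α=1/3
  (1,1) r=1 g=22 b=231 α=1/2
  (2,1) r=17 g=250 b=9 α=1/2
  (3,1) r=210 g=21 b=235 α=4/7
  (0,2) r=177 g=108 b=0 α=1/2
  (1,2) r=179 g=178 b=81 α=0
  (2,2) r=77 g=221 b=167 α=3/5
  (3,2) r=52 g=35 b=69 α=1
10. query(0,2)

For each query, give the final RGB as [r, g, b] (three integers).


(3,1) stack=L1,L2,L3,L4; from [0,0,0]:
L1 α=1/3: [61, 8, 46/3]
L2 α=1/2: [39, 31, 296/3]
L3 α=5/6: [929/6, 368/3, 2891/18]
L4 α=2/5: [217/2, 612/5, 4727/30]
→ [108, 122, 158]

query (0,2) [L1,L2,L3,L5,L6,L7] — begin 0,0,0
L1 α=3/8: [369/4, 123/8, 189/4]
L2 α=1/3: [473/6, 149/4, 191/6]
L3 α=0: [473/6, 149/4, 191/6]
L5 α=1/4: [975/8, 1343/16, 517/8]
L6 α=3/4: [2919/32, 8975/64, 3325/32]
L7 α=1/2: [8583/64, 15887/128, 3325/64]
rounded: [134, 124, 52]


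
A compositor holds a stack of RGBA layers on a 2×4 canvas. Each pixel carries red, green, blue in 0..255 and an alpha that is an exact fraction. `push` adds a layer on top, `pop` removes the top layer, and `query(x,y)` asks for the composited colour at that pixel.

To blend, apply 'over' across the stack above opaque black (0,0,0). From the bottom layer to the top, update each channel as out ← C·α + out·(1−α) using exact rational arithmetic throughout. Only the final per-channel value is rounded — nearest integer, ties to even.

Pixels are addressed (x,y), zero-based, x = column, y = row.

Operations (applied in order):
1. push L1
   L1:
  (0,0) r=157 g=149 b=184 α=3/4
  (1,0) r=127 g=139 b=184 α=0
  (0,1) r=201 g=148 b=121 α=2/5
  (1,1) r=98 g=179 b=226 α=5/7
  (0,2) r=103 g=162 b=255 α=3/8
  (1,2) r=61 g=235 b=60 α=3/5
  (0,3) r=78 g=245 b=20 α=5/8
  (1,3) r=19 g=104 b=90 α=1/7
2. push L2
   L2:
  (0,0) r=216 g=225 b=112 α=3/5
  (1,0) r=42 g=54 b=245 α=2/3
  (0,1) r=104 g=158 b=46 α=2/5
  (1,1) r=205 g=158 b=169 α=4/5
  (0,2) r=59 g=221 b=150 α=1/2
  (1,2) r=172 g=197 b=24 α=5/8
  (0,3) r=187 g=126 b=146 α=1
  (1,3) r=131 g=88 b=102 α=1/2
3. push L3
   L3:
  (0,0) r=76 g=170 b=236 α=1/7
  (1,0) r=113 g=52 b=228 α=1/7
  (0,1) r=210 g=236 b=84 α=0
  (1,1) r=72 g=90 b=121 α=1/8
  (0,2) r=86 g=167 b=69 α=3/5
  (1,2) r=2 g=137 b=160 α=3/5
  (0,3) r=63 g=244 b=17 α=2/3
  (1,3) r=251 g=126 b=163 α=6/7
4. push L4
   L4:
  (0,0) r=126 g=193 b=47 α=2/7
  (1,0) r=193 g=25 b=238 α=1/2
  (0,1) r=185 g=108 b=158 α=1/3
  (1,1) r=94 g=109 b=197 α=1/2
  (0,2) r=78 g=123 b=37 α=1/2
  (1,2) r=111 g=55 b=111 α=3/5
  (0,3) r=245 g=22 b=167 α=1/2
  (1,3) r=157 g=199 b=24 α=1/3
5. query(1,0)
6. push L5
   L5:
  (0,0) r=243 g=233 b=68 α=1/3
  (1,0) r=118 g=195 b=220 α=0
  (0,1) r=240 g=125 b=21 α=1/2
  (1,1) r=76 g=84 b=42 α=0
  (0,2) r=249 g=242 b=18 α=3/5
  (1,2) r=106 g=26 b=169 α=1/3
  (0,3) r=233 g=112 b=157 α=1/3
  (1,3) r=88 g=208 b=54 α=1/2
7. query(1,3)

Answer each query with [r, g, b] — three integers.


(1,0) stack=L1,L2,L3,L4; from [0,0,0]:
+L1 (α=0) → [0, 0, 0]
+L2 (α=2/3) → [28, 36, 490/3]
+L3 (α=1/7) → [281/7, 268/7, 1208/7]
+L4 (α=1/2) → [816/7, 443/14, 1437/7]
= [117, 32, 205]

query (1,3) [L1,L2,L3,L4,L5] — begin 0,0,0
after L1 α=1/7: [19/7, 104/7, 90/7]
after L2 α=1/2: [468/7, 360/7, 402/7]
after L3 α=6/7: [11010/49, 5652/49, 7248/49]
after L4 α=1/3: [29713/147, 21055/147, 5224/49]
after L5 α=1/2: [42649/294, 51631/294, 3935/49]
→ [145, 176, 80]


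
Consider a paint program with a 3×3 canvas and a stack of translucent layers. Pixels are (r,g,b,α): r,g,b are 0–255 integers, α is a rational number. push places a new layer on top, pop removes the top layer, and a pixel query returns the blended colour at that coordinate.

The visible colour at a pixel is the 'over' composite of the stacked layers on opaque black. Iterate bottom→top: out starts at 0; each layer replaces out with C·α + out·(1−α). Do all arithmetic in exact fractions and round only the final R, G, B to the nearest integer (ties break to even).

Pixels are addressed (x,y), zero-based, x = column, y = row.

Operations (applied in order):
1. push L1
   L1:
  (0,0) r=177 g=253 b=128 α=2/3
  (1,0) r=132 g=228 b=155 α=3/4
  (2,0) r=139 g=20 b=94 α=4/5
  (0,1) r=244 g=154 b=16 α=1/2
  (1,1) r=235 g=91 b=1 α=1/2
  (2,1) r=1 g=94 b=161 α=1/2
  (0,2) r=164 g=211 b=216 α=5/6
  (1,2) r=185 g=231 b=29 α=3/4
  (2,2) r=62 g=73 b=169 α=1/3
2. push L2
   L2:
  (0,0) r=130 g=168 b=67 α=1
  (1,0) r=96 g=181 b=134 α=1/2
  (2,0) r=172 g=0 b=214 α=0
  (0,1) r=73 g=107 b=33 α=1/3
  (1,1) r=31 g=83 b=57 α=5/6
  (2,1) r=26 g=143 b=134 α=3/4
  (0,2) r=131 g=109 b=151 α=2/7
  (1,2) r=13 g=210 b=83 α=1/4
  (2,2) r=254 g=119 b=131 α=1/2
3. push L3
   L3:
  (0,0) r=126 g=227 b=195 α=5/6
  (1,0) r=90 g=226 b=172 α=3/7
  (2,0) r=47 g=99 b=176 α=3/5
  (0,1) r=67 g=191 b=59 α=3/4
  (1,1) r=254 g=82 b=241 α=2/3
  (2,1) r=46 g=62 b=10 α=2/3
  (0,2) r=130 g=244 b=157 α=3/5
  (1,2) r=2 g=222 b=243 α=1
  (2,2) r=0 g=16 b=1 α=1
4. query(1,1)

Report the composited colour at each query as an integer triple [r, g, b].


at x=1,y=1 over L1,L2,L3:
after L1 α=1/2: [235/2, 91/2, 1/2]
after L2 α=5/6: [545/12, 307/4, 571/12]
after L3 α=2/3: [6641/36, 321/4, 6355/36]
= [184, 80, 177]


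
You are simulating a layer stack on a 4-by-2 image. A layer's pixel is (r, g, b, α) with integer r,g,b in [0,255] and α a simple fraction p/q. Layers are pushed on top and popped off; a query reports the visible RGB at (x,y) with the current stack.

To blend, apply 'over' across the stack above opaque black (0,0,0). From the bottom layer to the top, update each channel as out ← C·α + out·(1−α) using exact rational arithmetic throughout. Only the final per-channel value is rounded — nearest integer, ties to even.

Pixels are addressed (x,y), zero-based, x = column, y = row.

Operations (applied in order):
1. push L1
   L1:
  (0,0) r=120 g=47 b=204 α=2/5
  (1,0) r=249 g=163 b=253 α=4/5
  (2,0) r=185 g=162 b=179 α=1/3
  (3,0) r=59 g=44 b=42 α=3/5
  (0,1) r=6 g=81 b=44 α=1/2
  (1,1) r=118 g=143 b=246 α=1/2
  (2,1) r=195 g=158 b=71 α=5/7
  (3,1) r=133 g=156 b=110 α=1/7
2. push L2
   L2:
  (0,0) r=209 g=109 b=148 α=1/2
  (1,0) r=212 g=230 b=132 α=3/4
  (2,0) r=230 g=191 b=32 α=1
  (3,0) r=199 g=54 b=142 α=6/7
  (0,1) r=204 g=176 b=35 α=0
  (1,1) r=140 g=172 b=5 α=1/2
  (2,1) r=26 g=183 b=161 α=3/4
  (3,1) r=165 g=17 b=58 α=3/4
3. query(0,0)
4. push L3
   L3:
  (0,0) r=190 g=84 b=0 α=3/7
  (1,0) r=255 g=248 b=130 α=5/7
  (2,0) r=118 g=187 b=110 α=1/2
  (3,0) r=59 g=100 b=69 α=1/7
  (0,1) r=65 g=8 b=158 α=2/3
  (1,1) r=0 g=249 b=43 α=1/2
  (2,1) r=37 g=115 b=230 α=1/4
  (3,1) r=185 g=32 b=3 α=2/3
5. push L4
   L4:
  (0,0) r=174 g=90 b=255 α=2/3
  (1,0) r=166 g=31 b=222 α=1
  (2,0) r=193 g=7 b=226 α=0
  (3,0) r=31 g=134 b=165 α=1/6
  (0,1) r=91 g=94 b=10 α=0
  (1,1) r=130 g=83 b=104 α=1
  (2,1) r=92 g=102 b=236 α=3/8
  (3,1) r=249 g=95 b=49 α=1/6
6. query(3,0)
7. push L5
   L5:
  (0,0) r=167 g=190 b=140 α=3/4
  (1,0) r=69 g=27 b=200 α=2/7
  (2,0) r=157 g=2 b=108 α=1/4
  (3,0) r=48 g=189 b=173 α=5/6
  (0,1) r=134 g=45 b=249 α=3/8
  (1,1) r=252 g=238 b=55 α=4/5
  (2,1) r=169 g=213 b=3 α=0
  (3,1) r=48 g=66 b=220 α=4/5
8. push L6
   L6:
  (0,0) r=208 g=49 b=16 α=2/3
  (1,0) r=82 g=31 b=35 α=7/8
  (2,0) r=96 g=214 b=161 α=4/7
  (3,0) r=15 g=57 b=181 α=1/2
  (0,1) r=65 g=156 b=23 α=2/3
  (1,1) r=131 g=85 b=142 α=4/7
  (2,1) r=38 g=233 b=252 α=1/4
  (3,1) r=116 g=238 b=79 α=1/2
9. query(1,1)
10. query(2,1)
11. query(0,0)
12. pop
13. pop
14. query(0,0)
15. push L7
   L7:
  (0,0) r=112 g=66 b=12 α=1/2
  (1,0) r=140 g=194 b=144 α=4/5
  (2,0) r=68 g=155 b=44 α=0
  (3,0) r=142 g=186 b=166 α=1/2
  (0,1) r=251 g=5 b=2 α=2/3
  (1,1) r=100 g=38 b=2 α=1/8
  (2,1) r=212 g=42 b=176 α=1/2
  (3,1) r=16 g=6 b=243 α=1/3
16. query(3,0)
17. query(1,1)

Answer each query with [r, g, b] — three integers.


(0,0) stack=L1,L2; from [0,0,0]:
+L1 (α=2/5) → [48, 94/5, 408/5]
+L2 (α=1/2) → [257/2, 639/10, 574/5]
→ [128, 64, 115]

query (3,0) [L1,L2,L3,L4] — begin 0,0,0
after L1 α=3/5: [177/5, 132/5, 126/5]
after L2 α=6/7: [6147/35, 1752/35, 4386/35]
after L3 α=1/7: [38947/245, 14012/245, 28731/245]
after L4 α=1/6: [20233/147, 10289/147, 6136/49]
= [138, 70, 125]

query (1,1) [L1,L2,L3,L4,L5,L6] — begin 0,0,0
+L1 (α=1/2) → [59, 143/2, 123]
+L2 (α=1/2) → [199/2, 487/4, 64]
+L3 (α=1/2) → [199/4, 1483/8, 107/2]
+L4 (α=1) → [130, 83, 104]
+L5 (α=4/5) → [1138/5, 207, 324/5]
+L6 (α=4/7) → [862/5, 961/7, 3812/35]
rounded: [172, 137, 109]

query (2,1) [L1,L2,L3,L4,L5,L6] — begin 0,0,0
L1 α=5/7: [975/7, 790/7, 355/7]
L2 α=3/4: [1521/28, 4633/28, 934/7]
L3 α=1/4: [5599/112, 17119/112, 1103/7]
L4 α=3/8: [58907/896, 119867/896, 10471/56]
L5 α=0: [58907/896, 119867/896, 10471/56]
L6 α=1/4: [210769/3584, 568369/3584, 45525/224]
= [59, 159, 203]

(0,0) stack=L1,L2,L3,L4,L5,L6; from [0,0,0]:
L1 α=2/5: [48, 94/5, 408/5]
L2 α=1/2: [257/2, 639/10, 574/5]
L3 α=3/7: [1084/7, 2538/35, 328/5]
L4 α=2/3: [3520/21, 2946/35, 2878/15]
L5 α=3/4: [14041/84, 5724/35, 4589/30]
L6 α=2/3: [48985/252, 9154/105, 5549/90]
rounded: [194, 87, 62]

at x=0,y=0 over L1,L2,L3,L4:
+L1 (α=2/5) → [48, 94/5, 408/5]
+L2 (α=1/2) → [257/2, 639/10, 574/5]
+L3 (α=3/7) → [1084/7, 2538/35, 328/5]
+L4 (α=2/3) → [3520/21, 2946/35, 2878/15]
→ [168, 84, 192]

query (3,0) [L1,L2,L3,L4,L7] — begin 0,0,0
+L1 (α=3/5) → [177/5, 132/5, 126/5]
+L2 (α=6/7) → [6147/35, 1752/35, 4386/35]
+L3 (α=1/7) → [38947/245, 14012/245, 28731/245]
+L4 (α=1/6) → [20233/147, 10289/147, 6136/49]
+L7 (α=1/2) → [41107/294, 37631/294, 7135/49]
→ [140, 128, 146]

query (1,1) [L1,L2,L3,L4,L7] — begin 0,0,0
L1 α=1/2: [59, 143/2, 123]
L2 α=1/2: [199/2, 487/4, 64]
L3 α=1/2: [199/4, 1483/8, 107/2]
L4 α=1: [130, 83, 104]
L7 α=1/8: [505/4, 619/8, 365/4]
= [126, 77, 91]


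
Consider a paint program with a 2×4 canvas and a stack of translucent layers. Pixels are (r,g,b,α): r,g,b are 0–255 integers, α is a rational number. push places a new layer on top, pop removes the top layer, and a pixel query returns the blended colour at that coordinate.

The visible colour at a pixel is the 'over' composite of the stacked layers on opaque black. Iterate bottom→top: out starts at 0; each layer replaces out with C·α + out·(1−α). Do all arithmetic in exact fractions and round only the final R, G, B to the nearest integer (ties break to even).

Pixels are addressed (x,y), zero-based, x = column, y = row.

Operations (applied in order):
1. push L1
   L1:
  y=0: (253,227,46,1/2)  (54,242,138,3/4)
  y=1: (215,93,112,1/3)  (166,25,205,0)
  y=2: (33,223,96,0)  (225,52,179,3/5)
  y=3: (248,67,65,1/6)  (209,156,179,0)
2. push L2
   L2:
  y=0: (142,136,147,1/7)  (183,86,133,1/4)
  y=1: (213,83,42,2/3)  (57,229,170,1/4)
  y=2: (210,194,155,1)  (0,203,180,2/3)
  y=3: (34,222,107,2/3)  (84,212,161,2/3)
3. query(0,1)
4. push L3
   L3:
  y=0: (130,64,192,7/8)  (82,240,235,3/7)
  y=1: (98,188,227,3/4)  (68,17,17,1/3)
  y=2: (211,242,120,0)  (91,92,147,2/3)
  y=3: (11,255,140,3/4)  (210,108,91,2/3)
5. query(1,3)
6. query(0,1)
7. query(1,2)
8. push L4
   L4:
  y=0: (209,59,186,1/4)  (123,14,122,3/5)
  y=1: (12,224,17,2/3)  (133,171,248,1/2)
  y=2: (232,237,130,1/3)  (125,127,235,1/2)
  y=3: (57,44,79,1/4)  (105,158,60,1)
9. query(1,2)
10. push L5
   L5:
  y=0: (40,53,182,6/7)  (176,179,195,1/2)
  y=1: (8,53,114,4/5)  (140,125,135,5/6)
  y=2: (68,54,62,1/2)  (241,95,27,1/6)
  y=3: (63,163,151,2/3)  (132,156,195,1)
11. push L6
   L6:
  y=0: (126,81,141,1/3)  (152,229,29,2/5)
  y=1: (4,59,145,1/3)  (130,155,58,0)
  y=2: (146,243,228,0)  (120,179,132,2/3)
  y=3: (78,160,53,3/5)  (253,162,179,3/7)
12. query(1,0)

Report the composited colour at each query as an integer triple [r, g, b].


query (0,1) [L1,L2] — begin 0,0,0
L1 α=1/3: [215/3, 31, 112/3]
L2 α=2/3: [1493/9, 197/3, 364/9]
rounded: [166, 66, 40]

(1,3) stack=L1,L2,L3; from [0,0,0]:
after L1 α=0: [0, 0, 0]
after L2 α=2/3: [56, 424/3, 322/3]
after L3 α=2/3: [476/3, 1072/9, 868/9]
rounded: [159, 119, 96]

(0,1) stack=L1,L2,L3; from [0,0,0]:
L1 α=1/3: [215/3, 31, 112/3]
L2 α=2/3: [1493/9, 197/3, 364/9]
L3 α=3/4: [4139/36, 1889/12, 6493/36]
→ [115, 157, 180]

(1,2) stack=L1,L2,L3; from [0,0,0]:
after L1 α=3/5: [135, 156/5, 537/5]
after L2 α=2/3: [45, 2186/15, 779/5]
after L3 α=2/3: [227/3, 4946/45, 2249/15]
→ [76, 110, 150]

at x=1,y=2 over L1,L2,L3,L4:
L1 α=3/5: [135, 156/5, 537/5]
L2 α=2/3: [45, 2186/15, 779/5]
L3 α=2/3: [227/3, 4946/45, 2249/15]
L4 α=1/2: [301/3, 10661/90, 2887/15]
→ [100, 118, 192]

at x=1,y=0 over L1,L2,L3,L4,L5,L6:
after L1 α=3/4: [81/2, 363/2, 207/2]
after L2 α=1/4: [609/8, 1261/8, 887/8]
after L3 α=3/7: [1101/14, 2701/14, 2297/14]
after L4 α=3/5: [3684/35, 599/7, 4859/35]
after L5 α=1/2: [4922/35, 926/7, 5842/35]
after L6 α=2/5: [25406/175, 5984/35, 19556/175]
rounded: [145, 171, 112]


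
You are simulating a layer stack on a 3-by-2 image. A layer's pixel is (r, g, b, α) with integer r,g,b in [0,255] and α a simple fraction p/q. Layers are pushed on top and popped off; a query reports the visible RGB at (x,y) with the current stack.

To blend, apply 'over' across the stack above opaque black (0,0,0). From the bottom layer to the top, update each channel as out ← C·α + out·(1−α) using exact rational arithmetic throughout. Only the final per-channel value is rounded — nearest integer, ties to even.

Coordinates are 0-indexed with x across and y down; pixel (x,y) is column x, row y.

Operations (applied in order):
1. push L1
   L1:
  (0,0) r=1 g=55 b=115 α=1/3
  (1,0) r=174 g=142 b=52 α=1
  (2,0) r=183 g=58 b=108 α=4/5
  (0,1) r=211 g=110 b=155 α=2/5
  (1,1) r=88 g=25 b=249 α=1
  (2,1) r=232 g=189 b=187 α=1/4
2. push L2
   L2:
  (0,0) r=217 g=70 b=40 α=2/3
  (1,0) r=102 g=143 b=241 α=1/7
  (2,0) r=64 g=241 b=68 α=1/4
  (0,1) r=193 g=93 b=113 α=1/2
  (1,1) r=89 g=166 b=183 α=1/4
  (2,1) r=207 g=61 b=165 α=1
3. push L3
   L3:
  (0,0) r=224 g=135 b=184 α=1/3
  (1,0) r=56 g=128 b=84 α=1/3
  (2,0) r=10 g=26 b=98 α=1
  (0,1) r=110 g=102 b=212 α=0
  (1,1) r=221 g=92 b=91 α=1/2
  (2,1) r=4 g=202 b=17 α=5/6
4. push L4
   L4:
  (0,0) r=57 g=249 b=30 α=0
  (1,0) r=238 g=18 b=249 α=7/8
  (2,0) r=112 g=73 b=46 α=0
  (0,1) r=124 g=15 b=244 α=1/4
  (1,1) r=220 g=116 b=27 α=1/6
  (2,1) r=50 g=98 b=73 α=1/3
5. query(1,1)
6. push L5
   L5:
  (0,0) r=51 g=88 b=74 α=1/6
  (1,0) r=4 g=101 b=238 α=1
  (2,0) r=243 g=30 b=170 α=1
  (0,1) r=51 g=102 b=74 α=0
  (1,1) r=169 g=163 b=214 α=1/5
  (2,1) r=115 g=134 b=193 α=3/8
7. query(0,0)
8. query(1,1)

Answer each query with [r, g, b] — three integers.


at x=1,y=1 over L1,L2,L3,L4:
after L1 α=1: [88, 25, 249]
after L2 α=1/4: [353/4, 241/4, 465/2]
after L3 α=1/2: [1237/8, 609/8, 647/4]
after L4 α=1/6: [7945/48, 3973/48, 3343/24]
rounded: [166, 83, 139]

query (0,0) [L1,L2,L3,L4,L5] — begin 0,0,0
+L1 (α=1/3) → [1/3, 55/3, 115/3]
+L2 (α=2/3) → [1303/9, 475/9, 355/9]
+L3 (α=1/3) → [4622/27, 2165/27, 2366/27]
+L4 (α=0) → [4622/27, 2165/27, 2366/27]
+L5 (α=1/6) → [24487/162, 13201/162, 6914/81]
→ [151, 81, 85]

at x=1,y=1 over L1,L2,L3,L4,L5:
after L1 α=1: [88, 25, 249]
after L2 α=1/4: [353/4, 241/4, 465/2]
after L3 α=1/2: [1237/8, 609/8, 647/4]
after L4 α=1/6: [7945/48, 3973/48, 3343/24]
after L5 α=1/5: [9973/60, 5929/60, 4627/30]
→ [166, 99, 154]


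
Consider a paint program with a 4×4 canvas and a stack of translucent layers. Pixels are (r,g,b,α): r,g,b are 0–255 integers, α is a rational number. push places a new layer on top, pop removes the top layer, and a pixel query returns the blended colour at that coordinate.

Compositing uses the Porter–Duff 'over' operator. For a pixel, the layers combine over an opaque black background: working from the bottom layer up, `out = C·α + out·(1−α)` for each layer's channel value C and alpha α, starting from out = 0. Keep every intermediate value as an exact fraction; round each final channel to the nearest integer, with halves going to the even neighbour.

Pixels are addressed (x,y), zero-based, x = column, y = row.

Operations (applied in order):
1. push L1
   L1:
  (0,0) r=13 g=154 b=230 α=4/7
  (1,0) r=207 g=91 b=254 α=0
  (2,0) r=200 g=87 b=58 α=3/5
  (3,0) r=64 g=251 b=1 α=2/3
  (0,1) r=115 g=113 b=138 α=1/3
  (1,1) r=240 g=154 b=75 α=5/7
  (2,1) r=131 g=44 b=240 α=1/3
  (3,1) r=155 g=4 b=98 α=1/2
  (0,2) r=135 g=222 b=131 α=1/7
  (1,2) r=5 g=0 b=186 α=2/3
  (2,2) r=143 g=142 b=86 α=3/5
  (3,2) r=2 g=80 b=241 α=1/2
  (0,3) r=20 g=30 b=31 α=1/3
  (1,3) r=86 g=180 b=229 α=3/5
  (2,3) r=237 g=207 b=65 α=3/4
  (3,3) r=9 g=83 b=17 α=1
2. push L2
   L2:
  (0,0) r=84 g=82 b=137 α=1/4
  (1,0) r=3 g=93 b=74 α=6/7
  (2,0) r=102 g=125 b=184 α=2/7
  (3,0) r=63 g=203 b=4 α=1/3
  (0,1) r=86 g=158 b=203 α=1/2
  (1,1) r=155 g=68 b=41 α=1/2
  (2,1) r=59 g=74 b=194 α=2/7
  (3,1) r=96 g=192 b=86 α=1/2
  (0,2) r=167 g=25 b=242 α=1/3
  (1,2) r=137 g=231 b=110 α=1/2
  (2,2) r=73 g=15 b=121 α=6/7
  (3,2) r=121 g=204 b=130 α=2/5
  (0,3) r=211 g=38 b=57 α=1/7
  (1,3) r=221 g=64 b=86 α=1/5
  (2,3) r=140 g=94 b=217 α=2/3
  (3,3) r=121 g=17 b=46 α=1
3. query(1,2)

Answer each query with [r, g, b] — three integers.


at x=1,y=2 over L1,L2:
after L1 α=2/3: [10/3, 0, 124]
after L2 α=1/2: [421/6, 231/2, 117]
rounded: [70, 116, 117]


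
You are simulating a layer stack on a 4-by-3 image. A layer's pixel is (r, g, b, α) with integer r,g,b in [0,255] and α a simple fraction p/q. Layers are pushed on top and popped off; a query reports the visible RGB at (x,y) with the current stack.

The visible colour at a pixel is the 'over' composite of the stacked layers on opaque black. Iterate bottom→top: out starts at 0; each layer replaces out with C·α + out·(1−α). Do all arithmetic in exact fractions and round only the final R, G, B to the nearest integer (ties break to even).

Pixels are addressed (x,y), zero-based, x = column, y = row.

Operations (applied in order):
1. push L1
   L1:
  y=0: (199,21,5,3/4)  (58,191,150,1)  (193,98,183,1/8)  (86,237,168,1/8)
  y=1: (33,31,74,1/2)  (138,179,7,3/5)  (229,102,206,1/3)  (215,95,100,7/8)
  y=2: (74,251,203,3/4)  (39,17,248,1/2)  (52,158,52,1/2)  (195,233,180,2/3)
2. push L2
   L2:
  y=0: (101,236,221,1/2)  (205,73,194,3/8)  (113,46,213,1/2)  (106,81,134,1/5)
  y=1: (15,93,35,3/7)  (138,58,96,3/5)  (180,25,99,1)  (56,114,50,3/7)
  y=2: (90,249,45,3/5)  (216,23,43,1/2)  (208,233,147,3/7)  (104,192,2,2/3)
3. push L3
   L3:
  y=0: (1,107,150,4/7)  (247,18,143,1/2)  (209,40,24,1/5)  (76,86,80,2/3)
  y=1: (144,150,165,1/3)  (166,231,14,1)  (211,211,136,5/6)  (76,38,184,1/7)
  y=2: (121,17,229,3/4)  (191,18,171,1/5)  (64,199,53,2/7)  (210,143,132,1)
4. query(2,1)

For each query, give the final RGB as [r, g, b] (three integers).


query (2,1) [L1,L2,L3] — begin 0,0,0
+L1 (α=1/3) → [229/3, 34, 206/3]
+L2 (α=1) → [180, 25, 99]
+L3 (α=5/6) → [1235/6, 180, 779/6]
→ [206, 180, 130]


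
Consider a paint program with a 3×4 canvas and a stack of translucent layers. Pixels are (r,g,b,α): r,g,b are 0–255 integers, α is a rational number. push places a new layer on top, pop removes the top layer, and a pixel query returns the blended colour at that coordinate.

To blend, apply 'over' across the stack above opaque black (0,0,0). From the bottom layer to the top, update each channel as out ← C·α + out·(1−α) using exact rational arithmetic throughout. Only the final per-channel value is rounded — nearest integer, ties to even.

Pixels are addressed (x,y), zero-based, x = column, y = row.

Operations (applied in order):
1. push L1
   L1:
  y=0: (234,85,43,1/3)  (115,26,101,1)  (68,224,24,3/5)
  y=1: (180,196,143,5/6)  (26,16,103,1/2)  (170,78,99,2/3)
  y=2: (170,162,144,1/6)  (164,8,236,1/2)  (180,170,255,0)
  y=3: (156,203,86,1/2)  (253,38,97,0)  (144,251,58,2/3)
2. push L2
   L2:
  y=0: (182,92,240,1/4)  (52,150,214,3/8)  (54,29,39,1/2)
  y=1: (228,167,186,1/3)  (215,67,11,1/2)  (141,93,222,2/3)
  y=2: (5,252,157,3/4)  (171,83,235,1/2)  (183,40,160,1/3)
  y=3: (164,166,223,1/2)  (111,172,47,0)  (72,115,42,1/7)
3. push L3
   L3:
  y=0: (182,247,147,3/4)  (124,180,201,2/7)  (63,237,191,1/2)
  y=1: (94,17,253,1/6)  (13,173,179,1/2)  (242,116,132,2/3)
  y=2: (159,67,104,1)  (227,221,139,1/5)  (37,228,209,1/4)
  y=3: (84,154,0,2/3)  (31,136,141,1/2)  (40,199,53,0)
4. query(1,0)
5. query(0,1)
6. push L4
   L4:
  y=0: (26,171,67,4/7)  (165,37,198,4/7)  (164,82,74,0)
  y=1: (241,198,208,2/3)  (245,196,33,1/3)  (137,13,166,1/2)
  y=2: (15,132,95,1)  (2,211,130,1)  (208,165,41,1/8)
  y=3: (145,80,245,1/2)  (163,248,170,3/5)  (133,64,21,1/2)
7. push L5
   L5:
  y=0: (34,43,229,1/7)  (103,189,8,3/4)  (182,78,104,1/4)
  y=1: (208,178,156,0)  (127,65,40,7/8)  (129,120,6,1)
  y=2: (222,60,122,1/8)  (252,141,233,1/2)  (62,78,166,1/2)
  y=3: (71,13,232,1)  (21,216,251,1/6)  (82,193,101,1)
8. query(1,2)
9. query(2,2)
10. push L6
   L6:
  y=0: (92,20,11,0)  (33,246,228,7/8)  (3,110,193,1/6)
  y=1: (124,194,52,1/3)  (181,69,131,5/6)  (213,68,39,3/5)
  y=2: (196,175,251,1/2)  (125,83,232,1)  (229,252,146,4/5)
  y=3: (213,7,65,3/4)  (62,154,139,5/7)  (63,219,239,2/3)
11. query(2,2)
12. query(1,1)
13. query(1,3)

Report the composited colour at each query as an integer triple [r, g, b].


at x=1,y=0 over L1,L2,L3:
after L1 α=1: [115, 26, 101]
after L2 α=3/8: [731/8, 145/2, 1147/8]
after L3 α=2/7: [5639/56, 1445/14, 8951/56]
rounded: [101, 103, 160]

query (0,1) [L1,L2,L3] — begin 0,0,0
after L1 α=5/6: [150, 490/3, 715/6]
after L2 α=1/3: [176, 1481/9, 1273/9]
after L3 α=1/6: [487/3, 3779/27, 4321/27]
rounded: [162, 140, 160]

(1,2) stack=L1,L2,L3,L4,L5; from [0,0,0]:
+L1 (α=1/2) → [82, 4, 118]
+L2 (α=1/2) → [253/2, 87/2, 353/2]
+L3 (α=1/5) → [733/5, 79, 169]
+L4 (α=1) → [2, 211, 130]
+L5 (α=1/2) → [127, 176, 363/2]
= [127, 176, 182]

query (2,2) [L1,L2,L3,L4,L5] — begin 0,0,0
+L1 (α=0) → [0, 0, 0]
+L2 (α=1/3) → [61, 40/3, 160/3]
+L3 (α=1/4) → [55, 67, 369/4]
+L4 (α=1/8) → [593/8, 317/4, 2747/32]
+L5 (α=1/2) → [1089/16, 629/8, 8059/64]
rounded: [68, 79, 126]

at x=2,y=2 over L1,L2,L3,L4,L5,L6:
after L1 α=0: [0, 0, 0]
after L2 α=1/3: [61, 40/3, 160/3]
after L3 α=1/4: [55, 67, 369/4]
after L4 α=1/8: [593/8, 317/4, 2747/32]
after L5 α=1/2: [1089/16, 629/8, 8059/64]
after L6 α=4/5: [3149/16, 8693/40, 9087/64]
= [197, 217, 142]

query (1,1) [L1,L2,L3,L4,L5,L6] — begin 0,0,0
after L1 α=1/2: [13, 8, 103/2]
after L2 α=1/2: [114, 75/2, 125/4]
after L3 α=1/2: [127/2, 421/4, 841/8]
after L4 α=1/3: [124, 271/2, 973/12]
after L5 α=7/8: [1013/8, 1181/16, 4333/96]
after L6 α=5/6: [2751/16, 6701/96, 67213/576]
rounded: [172, 70, 117]

query (1,3) [L1,L2,L3,L4,L5,L6] — begin 0,0,0
after L1 α=0: [0, 0, 0]
after L2 α=0: [0, 0, 0]
after L3 α=1/2: [31/2, 68, 141/2]
after L4 α=3/5: [104, 176, 651/5]
after L5 α=1/6: [541/6, 548/3, 451/3]
after L6 α=5/7: [1471/21, 3406/21, 2987/21]
rounded: [70, 162, 142]
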